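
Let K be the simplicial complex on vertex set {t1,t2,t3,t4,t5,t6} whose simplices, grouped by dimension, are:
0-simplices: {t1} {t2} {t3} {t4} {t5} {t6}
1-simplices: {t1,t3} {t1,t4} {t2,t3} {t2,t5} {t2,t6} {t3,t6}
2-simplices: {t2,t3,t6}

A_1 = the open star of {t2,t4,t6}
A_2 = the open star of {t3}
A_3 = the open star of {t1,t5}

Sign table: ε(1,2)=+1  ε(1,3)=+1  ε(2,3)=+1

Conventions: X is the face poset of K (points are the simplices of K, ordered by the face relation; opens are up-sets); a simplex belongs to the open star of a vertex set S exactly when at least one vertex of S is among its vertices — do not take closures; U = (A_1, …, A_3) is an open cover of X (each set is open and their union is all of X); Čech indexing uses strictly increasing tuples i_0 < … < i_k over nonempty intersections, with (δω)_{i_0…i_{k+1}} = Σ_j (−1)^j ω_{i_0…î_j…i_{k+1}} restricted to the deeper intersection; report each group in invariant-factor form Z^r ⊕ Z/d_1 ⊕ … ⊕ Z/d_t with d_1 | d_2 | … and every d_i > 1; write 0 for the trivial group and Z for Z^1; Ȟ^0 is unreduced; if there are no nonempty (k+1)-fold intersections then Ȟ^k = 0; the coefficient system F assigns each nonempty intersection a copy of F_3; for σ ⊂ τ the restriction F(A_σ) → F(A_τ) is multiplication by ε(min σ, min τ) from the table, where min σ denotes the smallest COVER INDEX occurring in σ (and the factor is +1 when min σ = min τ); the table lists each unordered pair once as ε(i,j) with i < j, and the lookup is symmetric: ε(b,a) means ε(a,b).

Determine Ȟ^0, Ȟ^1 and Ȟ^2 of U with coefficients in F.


intersection data:
  A1={{t2},{t4},{t6},{t1,t4},{t2,t3},{t2,t5},{t2,t6},{t3,t6},{t2,t3,t6}} A2={{t3},{t1,t3},{t2,t3},{t3,t6},{t2,t3,t6}} A3={{t1},{t5},{t1,t3},{t1,t4},{t2,t5}}
  A12={{t2,t3},{t3,t6},{t2,t3,t6}} A13={{t1,t4},{t2,t5}} A23={{t1,t3}}
C dims 3,3; δ0: rk_F3 2
Ȟ^0 = (3 − 2) − 0 = 1, so Ȟ^0 ≅ Z/3
Ȟ^1 = (3 − 0) − 2 = 1, so Ȟ^1 ≅ Z/3
Ȟ^2 = (0 − 0) − 0 = 0, so Ȟ^2 ≅ 0

Ȟ^0 = Z/3, Ȟ^1 = Z/3 and Ȟ^2 = 0


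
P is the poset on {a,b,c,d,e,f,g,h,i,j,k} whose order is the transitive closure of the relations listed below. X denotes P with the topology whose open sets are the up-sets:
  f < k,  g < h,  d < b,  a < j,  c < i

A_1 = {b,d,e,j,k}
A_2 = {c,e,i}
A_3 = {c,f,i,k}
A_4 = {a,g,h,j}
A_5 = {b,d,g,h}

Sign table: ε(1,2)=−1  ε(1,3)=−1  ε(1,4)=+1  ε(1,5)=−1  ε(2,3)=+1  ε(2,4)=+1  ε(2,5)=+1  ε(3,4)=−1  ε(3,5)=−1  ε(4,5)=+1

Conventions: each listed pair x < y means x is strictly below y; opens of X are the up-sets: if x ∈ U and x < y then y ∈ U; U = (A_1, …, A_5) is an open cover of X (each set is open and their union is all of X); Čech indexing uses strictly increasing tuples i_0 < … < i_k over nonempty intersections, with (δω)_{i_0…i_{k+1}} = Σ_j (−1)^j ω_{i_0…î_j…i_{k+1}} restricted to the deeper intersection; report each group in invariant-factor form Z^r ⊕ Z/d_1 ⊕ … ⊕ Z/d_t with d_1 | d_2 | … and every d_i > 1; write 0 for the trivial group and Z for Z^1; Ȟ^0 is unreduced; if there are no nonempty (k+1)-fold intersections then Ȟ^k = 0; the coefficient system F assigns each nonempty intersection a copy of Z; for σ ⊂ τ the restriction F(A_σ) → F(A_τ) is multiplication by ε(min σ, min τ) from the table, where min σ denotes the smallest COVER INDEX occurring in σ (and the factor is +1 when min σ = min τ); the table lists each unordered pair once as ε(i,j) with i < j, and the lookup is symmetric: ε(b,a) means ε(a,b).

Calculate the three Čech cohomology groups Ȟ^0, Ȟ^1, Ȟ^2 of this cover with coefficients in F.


nonempty overlaps:
  A12={e} A13={k} A14={j} A15={b,d} A23={c,i} A45={g,h}
C dims 5,6; δ0: rk 5, SNF 1^4·2
degree 0: 5−5−0 = 0 → Ȟ^0 ≅ 0
degree 1: 6−0−5 = 1 plus torsion [2] → Ȟ^1 ≅ Z ⊕ Z/2
degree 2: 0−0−0 = 0 → Ȟ^2 ≅ 0

Ȟ^0 = 0, Ȟ^1 = Z ⊕ Z/2 and Ȟ^2 = 0


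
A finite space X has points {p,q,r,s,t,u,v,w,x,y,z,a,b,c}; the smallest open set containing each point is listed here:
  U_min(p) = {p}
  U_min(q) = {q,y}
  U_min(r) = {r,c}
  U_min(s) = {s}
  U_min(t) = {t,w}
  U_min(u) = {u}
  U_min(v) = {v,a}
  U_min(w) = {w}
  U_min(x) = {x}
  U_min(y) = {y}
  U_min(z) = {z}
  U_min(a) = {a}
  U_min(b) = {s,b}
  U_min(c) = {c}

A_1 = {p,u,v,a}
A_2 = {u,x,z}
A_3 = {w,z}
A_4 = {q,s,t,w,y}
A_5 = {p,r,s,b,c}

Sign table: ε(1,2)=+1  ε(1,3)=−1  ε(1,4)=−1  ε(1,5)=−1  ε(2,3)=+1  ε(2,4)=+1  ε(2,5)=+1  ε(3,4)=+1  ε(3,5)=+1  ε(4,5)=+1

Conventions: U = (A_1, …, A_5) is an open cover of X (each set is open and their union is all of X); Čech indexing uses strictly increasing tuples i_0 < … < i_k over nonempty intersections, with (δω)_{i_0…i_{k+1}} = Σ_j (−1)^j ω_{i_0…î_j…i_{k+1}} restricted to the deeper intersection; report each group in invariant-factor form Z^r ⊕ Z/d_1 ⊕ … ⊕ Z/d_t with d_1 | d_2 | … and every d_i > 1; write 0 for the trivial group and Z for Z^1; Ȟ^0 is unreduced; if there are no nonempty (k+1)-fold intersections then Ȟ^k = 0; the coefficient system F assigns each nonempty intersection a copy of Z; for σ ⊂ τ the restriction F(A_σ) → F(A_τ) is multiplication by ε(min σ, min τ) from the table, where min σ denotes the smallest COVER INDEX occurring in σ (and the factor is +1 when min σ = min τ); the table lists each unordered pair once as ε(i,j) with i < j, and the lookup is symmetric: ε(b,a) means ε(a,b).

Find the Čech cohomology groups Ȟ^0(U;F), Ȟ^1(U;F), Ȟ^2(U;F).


Ȟ^0 = 0, Ȟ^1 = Z/2 and Ȟ^2 = 0

nerve simplices:
  A12={u} A15={p} A23={z} A34={w} A45={s}
C dims 5,5; δ0: rk 5, SNF 1^4·2
degree 0: 5−5−0 = 0 → Ȟ^0 ≅ 0
degree 1: 5−0−5 = 0 plus torsion [2] → Ȟ^1 ≅ Z/2
degree 2: 0−0−0 = 0 → Ȟ^2 ≅ 0


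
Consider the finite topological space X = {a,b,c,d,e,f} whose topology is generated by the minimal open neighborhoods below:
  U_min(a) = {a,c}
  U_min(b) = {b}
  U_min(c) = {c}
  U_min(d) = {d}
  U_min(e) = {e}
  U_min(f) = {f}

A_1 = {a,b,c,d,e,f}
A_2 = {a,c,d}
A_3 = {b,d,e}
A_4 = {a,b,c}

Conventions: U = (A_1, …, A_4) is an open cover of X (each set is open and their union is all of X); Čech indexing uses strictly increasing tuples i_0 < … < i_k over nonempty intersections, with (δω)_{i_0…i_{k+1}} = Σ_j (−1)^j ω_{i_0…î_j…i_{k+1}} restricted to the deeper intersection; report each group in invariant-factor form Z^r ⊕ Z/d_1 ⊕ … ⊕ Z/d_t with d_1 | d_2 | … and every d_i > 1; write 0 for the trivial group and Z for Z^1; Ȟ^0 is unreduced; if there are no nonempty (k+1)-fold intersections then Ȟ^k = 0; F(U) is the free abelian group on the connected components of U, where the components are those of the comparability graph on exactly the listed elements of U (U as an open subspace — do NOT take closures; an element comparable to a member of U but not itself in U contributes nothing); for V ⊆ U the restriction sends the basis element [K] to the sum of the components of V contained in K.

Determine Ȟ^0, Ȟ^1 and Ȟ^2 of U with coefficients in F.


nerve of the cover:
  A12={a,c,d} A13={b,d,e} A14={a,b,c} A23={d} A24={a,c} A34={b}
  A123={d} A124={a,c} A134={b}
components per intersection:
  A1: {a,c} {b} {d} {e} {f}
  A2: {a,c} {d}
  A3: {b} {d} {e}
  A4: {a,c} {b}
  A12: {a,c} {d}
  A13: {b} {d} {e}
  A14: {a,c} {b}
  A23: {d}
  A24: {a,c}
  A34: {b}
  A123: {d}
  A124: {a,c}
  A134: {b}
C dims 12,10,3; δ0: rk 7, SNF 1^7; δ1: rk 3, SNF 1^3
Ȟ^0 = (12 − 7) − 0 = 5, so Ȟ^0 ≅ Z^5
Ȟ^1 = (10 − 3) − 7 = 0, so Ȟ^1 ≅ 0
Ȟ^2 = (3 − 0) − 3 = 0, so Ȟ^2 ≅ 0

Ȟ^0(U;F) ≅ Z^5, Ȟ^1(U;F) ≅ 0 and Ȟ^2(U;F) ≅ 0


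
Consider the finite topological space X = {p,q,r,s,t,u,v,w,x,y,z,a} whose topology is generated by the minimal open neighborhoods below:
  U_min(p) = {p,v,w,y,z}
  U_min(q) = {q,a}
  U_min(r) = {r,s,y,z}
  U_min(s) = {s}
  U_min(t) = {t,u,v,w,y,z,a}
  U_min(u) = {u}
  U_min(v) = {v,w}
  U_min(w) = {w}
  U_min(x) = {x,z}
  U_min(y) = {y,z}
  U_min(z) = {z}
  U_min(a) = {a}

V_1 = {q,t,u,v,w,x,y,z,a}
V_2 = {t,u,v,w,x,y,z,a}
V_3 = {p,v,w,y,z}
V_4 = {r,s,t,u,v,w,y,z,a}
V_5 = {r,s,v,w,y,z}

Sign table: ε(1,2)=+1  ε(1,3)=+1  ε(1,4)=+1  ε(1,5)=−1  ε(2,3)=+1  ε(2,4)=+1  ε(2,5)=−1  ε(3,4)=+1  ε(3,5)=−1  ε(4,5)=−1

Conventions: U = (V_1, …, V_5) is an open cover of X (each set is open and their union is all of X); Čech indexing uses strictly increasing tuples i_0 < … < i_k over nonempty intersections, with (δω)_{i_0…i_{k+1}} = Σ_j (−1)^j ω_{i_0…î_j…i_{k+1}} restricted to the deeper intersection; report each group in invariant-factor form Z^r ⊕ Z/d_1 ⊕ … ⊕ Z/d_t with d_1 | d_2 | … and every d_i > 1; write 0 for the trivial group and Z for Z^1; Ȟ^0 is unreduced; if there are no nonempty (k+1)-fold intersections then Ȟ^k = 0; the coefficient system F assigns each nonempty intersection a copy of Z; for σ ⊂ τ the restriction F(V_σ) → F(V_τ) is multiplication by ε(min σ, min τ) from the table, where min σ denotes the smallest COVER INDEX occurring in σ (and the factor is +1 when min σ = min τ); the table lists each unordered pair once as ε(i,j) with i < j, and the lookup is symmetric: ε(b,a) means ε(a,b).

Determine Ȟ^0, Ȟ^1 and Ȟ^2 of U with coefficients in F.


Ȟ^0 ≅ Z,  Ȟ^1 ≅ 0,  Ȟ^2 ≅ 0

cover nerve:
  V12={t,u,v,w,x,y,z,a} V13={v,w,y,z} V14={t,u,v,w,y,z,a} V15={v,w,y,z} V23={v,w,y,z} V24={t,u,v,w,y,z,a} V25={v,w,y,z} V34={v,w,y,z} V35={v,w,y,z} V45={r,s,v,w,y,z}
  V123={v,w,y,z} V124={t,u,v,w,y,z,a} V125={v,w,y,z} V134={v,w,y,z} V135={v,w,y,z} V145={v,w,y,z} V234={v,w,y,z} V235={v,w,y,z} V245={v,w,y,z} V345={v,w,y,z}
  V1234={v,w,y,z} V1235={v,w,y,z} V1245={v,w,y,z} V1345={v,w,y,z} V2345={v,w,y,z}
  V12345={v,w,y,z}
C dims 5,10,10,5; δ0: rk 4, SNF 1^4; δ1: rk 6, SNF 1^6; δ2: rk 4, SNF 1^4
Ȟ^0: (5−4)−0=1 ⇒ Z
Ȟ^1: (10−6)−4=0 ⇒ 0
Ȟ^2: (10−4)−6=0 ⇒ 0


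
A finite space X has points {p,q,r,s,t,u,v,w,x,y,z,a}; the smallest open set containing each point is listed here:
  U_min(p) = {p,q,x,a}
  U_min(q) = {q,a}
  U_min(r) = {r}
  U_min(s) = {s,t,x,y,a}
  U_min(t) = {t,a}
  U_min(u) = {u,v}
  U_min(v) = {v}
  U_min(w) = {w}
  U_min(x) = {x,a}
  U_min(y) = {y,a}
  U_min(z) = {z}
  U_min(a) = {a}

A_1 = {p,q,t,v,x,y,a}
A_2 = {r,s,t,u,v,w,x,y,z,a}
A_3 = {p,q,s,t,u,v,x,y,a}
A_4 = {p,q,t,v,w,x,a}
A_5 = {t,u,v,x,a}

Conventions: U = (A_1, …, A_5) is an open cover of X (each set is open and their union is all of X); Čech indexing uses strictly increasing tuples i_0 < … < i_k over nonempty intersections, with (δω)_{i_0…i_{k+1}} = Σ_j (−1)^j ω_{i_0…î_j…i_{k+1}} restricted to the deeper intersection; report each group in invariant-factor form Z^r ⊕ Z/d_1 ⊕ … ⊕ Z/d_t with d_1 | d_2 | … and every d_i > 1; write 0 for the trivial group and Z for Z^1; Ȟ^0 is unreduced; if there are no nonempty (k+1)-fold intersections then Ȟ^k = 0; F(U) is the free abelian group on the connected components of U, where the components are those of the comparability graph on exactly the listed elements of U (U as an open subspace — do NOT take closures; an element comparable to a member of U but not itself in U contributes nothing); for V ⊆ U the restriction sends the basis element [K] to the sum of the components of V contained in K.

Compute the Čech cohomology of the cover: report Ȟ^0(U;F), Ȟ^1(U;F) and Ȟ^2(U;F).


Ȟ^0 = Z^5; Ȟ^1 = 0; Ȟ^2 = 0

cover nerve:
  A12={t,v,x,y,a} A13={p,q,t,v,x,y,a} A14={p,q,t,v,x,a} A15={t,v,x,a} A23={s,t,u,v,x,y,a} A24={t,v,w,x,a} A25={t,u,v,x,a} A34={p,q,t,v,x,a} A35={t,u,v,x,a} A45={t,v,x,a}
  A123={t,v,x,y,a} A124={t,v,x,a} A125={t,v,x,a} A134={p,q,t,v,x,a} A135={t,v,x,a} A145={t,v,x,a} A234={t,v,x,a} A235={t,u,v,x,a} A245={t,v,x,a} A345={t,v,x,a}
  A1234={t,v,x,a} A1235={t,v,x,a} A1245={t,v,x,a} A1345={t,v,x,a} A2345={t,v,x,a}
  A12345={t,v,x,a}
components per intersection:
  A1: {p,q,t,x,y,a} {v}
  A2: {r} {s,t,x,y,a} {u,v} {w} {z}
  A3: {p,q,s,t,x,y,a} {u,v}
  A4: {p,q,t,x,a} {v} {w}
  A5: {t,x,a} {u,v}
  A12: {t,x,y,a} {v}
  A13: {p,q,t,x,y,a} {v}
  A14: {p,q,t,x,a} {v}
  A15: {t,x,a} {v}
  A23: {s,t,x,y,a} {u,v}
  A24: {t,x,a} {v} {w}
  A25: {t,x,a} {u,v}
  A34: {p,q,t,x,a} {v}
  A35: {t,x,a} {u,v}
  A45: {t,x,a} {v}
  A123: {t,x,y,a} {v}
  A124: {t,x,a} {v}
  A125: {t,x,a} {v}
  A134: {p,q,t,x,a} {v}
  A135: {t,x,a} {v}
  A145: {t,x,a} {v}
  A234: {t,x,a} {v}
  A235: {t,x,a} {u,v}
  A245: {t,x,a} {v}
  A345: {t,x,a} {v}
  A1234: {t,x,a} {v}
  A1235: {t,x,a} {v}
  A1245: {t,x,a} {v}
  A1345: {t,x,a} {v}
  A2345: {t,x,a} {v}
  A12345: {t,x,a} {v}
C dims 14,21,20,10; δ0: rk 9, SNF 1^9; δ1: rk 12, SNF 1^12; δ2: rk 8, SNF 1^8
Ȟ^0: (14−9)−0=5 ⇒ Z^5
Ȟ^1: (21−12)−9=0 ⇒ 0
Ȟ^2: (20−8)−12=0 ⇒ 0


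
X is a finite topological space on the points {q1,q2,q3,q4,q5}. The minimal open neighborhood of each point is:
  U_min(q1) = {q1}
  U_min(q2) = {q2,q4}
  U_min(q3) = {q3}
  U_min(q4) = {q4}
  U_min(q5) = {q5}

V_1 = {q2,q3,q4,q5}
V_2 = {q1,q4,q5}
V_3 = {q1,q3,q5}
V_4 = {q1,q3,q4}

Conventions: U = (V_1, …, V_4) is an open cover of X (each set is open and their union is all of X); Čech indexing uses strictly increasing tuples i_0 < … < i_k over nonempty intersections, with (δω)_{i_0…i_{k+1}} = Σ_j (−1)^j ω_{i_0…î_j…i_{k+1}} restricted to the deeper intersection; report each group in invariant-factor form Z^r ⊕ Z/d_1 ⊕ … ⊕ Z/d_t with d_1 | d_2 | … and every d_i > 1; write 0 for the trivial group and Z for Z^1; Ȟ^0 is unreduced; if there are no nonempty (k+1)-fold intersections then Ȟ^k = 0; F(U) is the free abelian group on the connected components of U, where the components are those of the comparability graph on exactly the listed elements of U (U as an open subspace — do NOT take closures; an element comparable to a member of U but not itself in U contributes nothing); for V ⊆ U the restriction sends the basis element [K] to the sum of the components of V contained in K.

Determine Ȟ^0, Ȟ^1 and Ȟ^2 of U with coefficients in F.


nerve of the cover:
  V12={q4,q5} V13={q3,q5} V14={q3,q4} V23={q1,q5} V24={q1,q4} V34={q1,q3}
  V123={q5} V124={q4} V134={q3} V234={q1}
components per intersection:
  V1: {q2,q4} {q3} {q5}
  V2: {q1} {q4} {q5}
  V3: {q1} {q3} {q5}
  V4: {q1} {q3} {q4}
  V12: {q4} {q5}
  V13: {q3} {q5}
  V14: {q3} {q4}
  V23: {q1} {q5}
  V24: {q1} {q4}
  V34: {q1} {q3}
  V123: {q5}
  V124: {q4}
  V134: {q3}
  V234: {q1}
C dims 12,12,4; δ0: rk 8, SNF 1^8; δ1: rk 4, SNF 1^4
Ȟ^0 = (12 − 8) − 0 = 4, so Ȟ^0 ≅ Z^4
Ȟ^1 = (12 − 4) − 8 = 0, so Ȟ^1 ≅ 0
Ȟ^2 = (4 − 0) − 4 = 0, so Ȟ^2 ≅ 0

Ȟ^0(U;F) ≅ Z^4; Ȟ^1(U;F) ≅ 0; Ȟ^2(U;F) ≅ 0


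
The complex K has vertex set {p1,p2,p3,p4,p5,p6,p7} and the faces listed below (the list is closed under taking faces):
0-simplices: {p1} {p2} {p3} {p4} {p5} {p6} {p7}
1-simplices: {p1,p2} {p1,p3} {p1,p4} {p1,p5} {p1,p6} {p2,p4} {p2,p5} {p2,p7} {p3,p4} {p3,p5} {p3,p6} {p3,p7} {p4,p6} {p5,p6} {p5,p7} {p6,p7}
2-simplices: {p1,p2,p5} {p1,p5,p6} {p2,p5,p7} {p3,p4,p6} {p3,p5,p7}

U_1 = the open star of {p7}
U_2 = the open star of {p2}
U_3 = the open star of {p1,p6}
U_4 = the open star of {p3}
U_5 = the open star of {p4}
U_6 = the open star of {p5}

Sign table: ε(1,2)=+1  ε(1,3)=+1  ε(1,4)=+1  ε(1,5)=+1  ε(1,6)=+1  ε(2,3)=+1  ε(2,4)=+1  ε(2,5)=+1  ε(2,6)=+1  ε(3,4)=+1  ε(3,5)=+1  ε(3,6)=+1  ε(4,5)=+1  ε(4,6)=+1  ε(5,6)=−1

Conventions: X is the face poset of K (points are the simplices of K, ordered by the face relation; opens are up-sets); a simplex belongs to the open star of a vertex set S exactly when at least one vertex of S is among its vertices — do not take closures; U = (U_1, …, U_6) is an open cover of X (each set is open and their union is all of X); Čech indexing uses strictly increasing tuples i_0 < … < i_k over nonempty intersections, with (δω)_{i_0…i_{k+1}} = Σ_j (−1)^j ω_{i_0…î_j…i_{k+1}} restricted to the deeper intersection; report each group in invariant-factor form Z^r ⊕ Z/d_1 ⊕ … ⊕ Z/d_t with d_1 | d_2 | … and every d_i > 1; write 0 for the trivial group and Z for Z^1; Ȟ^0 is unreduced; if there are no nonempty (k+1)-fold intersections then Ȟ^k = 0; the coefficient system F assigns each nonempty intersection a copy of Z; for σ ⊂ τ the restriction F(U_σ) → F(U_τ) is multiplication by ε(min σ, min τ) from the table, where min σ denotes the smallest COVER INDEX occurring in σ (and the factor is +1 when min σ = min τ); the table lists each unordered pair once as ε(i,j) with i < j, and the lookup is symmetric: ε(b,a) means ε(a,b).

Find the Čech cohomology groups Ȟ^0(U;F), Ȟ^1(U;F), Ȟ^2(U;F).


cover nerve:
  U1={{p7},{p2,p7},{p3,p7},{p5,p7},{p6,p7},{p2,p5,p7},{p3,p5,p7}} U2={{p2},{p1,p2},{p2,p4},{p2,p5},{p2,p7},{p1,p2,p5},{p2,p5,p7}} U3={{p1},{p6},{p1,p2},{p1,p3},{p1,p4},{p1,p5},{p1,p6},{p3,p6},{p4,p6},{p5,p6},{p6,p7},{p1,p2,p5},{p1,p5,p6},{p3,p4,p6}} U4={{p3},{p1,p3},{p3,p4},{p3,p5},{p3,p6},{p3,p7},{p3,p4,p6},{p3,p5,p7}} U5={{p4},{p1,p4},{p2,p4},{p3,p4},{p4,p6},{p3,p4,p6}} U6={{p5},{p1,p5},{p2,p5},{p3,p5},{p5,p6},{p5,p7},{p1,p2,p5},{p1,p5,p6},{p2,p5,p7},{p3,p5,p7}}
  U12={{p2,p7},{p2,p5,p7}} U13={{p6,p7}} U14={{p3,p7},{p3,p5,p7}} U16={{p5,p7},{p2,p5,p7},{p3,p5,p7}} U23={{p1,p2},{p1,p2,p5}} U25={{p2,p4}} U26={{p2,p5},{p1,p2,p5},{p2,p5,p7}} U34={{p1,p3},{p3,p6},{p3,p4,p6}} U35={{p1,p4},{p4,p6},{p3,p4,p6}} U36={{p1,p5},{p5,p6},{p1,p2,p5},{p1,p5,p6}} U45={{p3,p4},{p3,p4,p6}} U46={{p3,p5},{p3,p5,p7}}
  U126={{p2,p5,p7}} U146={{p3,p5,p7}} U236={{p1,p2,p5}} U345={{p3,p4,p6}}
C dims 6,12,4; δ0: rk 5, SNF 1^5; δ1: rk 4, SNF 1^4
Ȟ^0: (6−5)−0=1 ⇒ Z
Ȟ^1: (12−4)−5=3 ⇒ Z^3
Ȟ^2: (4−0)−4=0 ⇒ 0

Ȟ^0 = Z,  Ȟ^1 = Z^3,  Ȟ^2 = 0


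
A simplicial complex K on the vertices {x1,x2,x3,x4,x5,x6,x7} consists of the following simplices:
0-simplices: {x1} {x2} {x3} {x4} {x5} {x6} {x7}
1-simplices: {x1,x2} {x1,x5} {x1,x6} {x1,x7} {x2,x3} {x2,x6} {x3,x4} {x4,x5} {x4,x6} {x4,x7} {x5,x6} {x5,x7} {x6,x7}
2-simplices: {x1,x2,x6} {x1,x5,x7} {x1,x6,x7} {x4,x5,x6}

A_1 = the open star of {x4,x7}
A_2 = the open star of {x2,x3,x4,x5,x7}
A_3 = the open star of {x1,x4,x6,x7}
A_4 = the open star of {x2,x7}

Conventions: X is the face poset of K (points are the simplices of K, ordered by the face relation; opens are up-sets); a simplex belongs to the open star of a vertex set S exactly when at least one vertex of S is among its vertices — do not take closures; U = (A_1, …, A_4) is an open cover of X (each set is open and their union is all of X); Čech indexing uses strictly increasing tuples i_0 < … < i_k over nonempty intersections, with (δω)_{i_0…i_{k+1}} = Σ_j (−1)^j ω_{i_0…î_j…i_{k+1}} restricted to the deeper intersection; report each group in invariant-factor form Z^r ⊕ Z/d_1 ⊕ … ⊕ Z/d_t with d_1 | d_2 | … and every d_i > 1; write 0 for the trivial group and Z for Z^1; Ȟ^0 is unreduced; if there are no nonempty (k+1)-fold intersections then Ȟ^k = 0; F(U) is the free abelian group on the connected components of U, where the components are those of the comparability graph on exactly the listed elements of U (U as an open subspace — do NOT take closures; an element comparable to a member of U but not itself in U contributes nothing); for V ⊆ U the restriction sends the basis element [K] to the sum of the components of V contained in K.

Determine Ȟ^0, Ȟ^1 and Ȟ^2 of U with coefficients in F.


nerve simplices:
  A1={{x4},{x7},{x1,x7},{x3,x4},{x4,x5},{x4,x6},{x4,x7},{x5,x7},{x6,x7},{x1,x5,x7},{x1,x6,x7},{x4,x5,x6}} A2={{x2},{x3},{x4},{x5},{x7},{x1,x2},{x1,x5},{x1,x7},{x2,x3},{x2,x6},{x3,x4},{x4,x5},{x4,x6},{x4,x7},{x5,x6},{x5,x7},{x6,x7},{x1,x2,x6},{x1,x5,x7},{x1,x6,x7},{x4,x5,x6}} A3={{x1},{x4},{x6},{x7},{x1,x2},{x1,x5},{x1,x6},{x1,x7},{x2,x6},{x3,x4},{x4,x5},{x4,x6},{x4,x7},{x5,x6},{x5,x7},{x6,x7},{x1,x2,x6},{x1,x5,x7},{x1,x6,x7},{x4,x5,x6}} A4={{x2},{x7},{x1,x2},{x1,x7},{x2,x3},{x2,x6},{x4,x7},{x5,x7},{x6,x7},{x1,x2,x6},{x1,x5,x7},{x1,x6,x7}}
  A12={{x4},{x7},{x1,x7},{x3,x4},{x4,x5},{x4,x6},{x4,x7},{x5,x7},{x6,x7},{x1,x5,x7},{x1,x6,x7},{x4,x5,x6}} A13={{x4},{x7},{x1,x7},{x3,x4},{x4,x5},{x4,x6},{x4,x7},{x5,x7},{x6,x7},{x1,x5,x7},{x1,x6,x7},{x4,x5,x6}} A14={{x7},{x1,x7},{x4,x7},{x5,x7},{x6,x7},{x1,x5,x7},{x1,x6,x7}} A23={{x4},{x7},{x1,x2},{x1,x5},{x1,x7},{x2,x6},{x3,x4},{x4,x5},{x4,x6},{x4,x7},{x5,x6},{x5,x7},{x6,x7},{x1,x2,x6},{x1,x5,x7},{x1,x6,x7},{x4,x5,x6}} A24={{x2},{x7},{x1,x2},{x1,x7},{x2,x3},{x2,x6},{x4,x7},{x5,x7},{x6,x7},{x1,x2,x6},{x1,x5,x7},{x1,x6,x7}} A34={{x7},{x1,x2},{x1,x7},{x2,x6},{x4,x7},{x5,x7},{x6,x7},{x1,x2,x6},{x1,x5,x7},{x1,x6,x7}}
  A123={{x4},{x7},{x1,x7},{x3,x4},{x4,x5},{x4,x6},{x4,x7},{x5,x7},{x6,x7},{x1,x5,x7},{x1,x6,x7},{x4,x5,x6}} A124={{x7},{x1,x7},{x4,x7},{x5,x7},{x6,x7},{x1,x5,x7},{x1,x6,x7}} A134={{x7},{x1,x7},{x4,x7},{x5,x7},{x6,x7},{x1,x5,x7},{x1,x6,x7}} A234={{x7},{x1,x2},{x1,x7},{x2,x6},{x4,x7},{x5,x7},{x6,x7},{x1,x2,x6},{x1,x5,x7},{x1,x6,x7}}
  A1234={{x7},{x1,x7},{x4,x7},{x5,x7},{x6,x7},{x1,x5,x7},{x1,x6,x7}}
components per intersection:
  A1: {{x4},{x7},{x1,x7},{x3,x4},{x4,x5},{x4,x6},{x4,x7},{x5,x7},{x6,x7},{x1,x5,x7},{x1,x6,x7},{x4,x5,x6}}
  A2: {{x2},{x3},{x4},{x5},{x7},{x1,x2},{x1,x5},{x1,x7},{x2,x3},{x2,x6},{x3,x4},{x4,x5},{x4,x6},{x4,x7},{x5,x6},{x5,x7},{x6,x7},{x1,x2,x6},{x1,x5,x7},{x1,x6,x7},{x4,x5,x6}}
  A3: {{x1},{x4},{x6},{x7},{x1,x2},{x1,x5},{x1,x6},{x1,x7},{x2,x6},{x3,x4},{x4,x5},{x4,x6},{x4,x7},{x5,x6},{x5,x7},{x6,x7},{x1,x2,x6},{x1,x5,x7},{x1,x6,x7},{x4,x5,x6}}
  A4: {{x2},{x1,x2},{x2,x3},{x2,x6},{x1,x2,x6}} {{x7},{x1,x7},{x4,x7},{x5,x7},{x6,x7},{x1,x5,x7},{x1,x6,x7}}
  A12: {{x4},{x7},{x1,x7},{x3,x4},{x4,x5},{x4,x6},{x4,x7},{x5,x7},{x6,x7},{x1,x5,x7},{x1,x6,x7},{x4,x5,x6}}
  A13: {{x4},{x7},{x1,x7},{x3,x4},{x4,x5},{x4,x6},{x4,x7},{x5,x7},{x6,x7},{x1,x5,x7},{x1,x6,x7},{x4,x5,x6}}
  A14: {{x7},{x1,x7},{x4,x7},{x5,x7},{x6,x7},{x1,x5,x7},{x1,x6,x7}}
  A23: {{x4},{x7},{x1,x5},{x1,x7},{x3,x4},{x4,x5},{x4,x6},{x4,x7},{x5,x6},{x5,x7},{x6,x7},{x1,x5,x7},{x1,x6,x7},{x4,x5,x6}} {{x1,x2},{x2,x6},{x1,x2,x6}}
  A24: {{x2},{x1,x2},{x2,x3},{x2,x6},{x1,x2,x6}} {{x7},{x1,x7},{x4,x7},{x5,x7},{x6,x7},{x1,x5,x7},{x1,x6,x7}}
  A34: {{x7},{x1,x7},{x4,x7},{x5,x7},{x6,x7},{x1,x5,x7},{x1,x6,x7}} {{x1,x2},{x2,x6},{x1,x2,x6}}
  A123: {{x4},{x7},{x1,x7},{x3,x4},{x4,x5},{x4,x6},{x4,x7},{x5,x7},{x6,x7},{x1,x5,x7},{x1,x6,x7},{x4,x5,x6}}
  A124: {{x7},{x1,x7},{x4,x7},{x5,x7},{x6,x7},{x1,x5,x7},{x1,x6,x7}}
  A134: {{x7},{x1,x7},{x4,x7},{x5,x7},{x6,x7},{x1,x5,x7},{x1,x6,x7}}
  A234: {{x7},{x1,x7},{x4,x7},{x5,x7},{x6,x7},{x1,x5,x7},{x1,x6,x7}} {{x1,x2},{x2,x6},{x1,x2,x6}}
  A1234: {{x7},{x1,x7},{x4,x7},{x5,x7},{x6,x7},{x1,x5,x7},{x1,x6,x7}}
C dims 5,9,5,1; δ0: rk 4, SNF 1^4; δ1: rk 4, SNF 1^4; δ2: rk 1, SNF 1^1
degree 0: 5−4−0 = 1 → Ȟ^0 ≅ Z
degree 1: 9−4−4 = 1 → Ȟ^1 ≅ Z
degree 2: 5−1−4 = 0 → Ȟ^2 ≅ 0

Ȟ^0(U;F) ≅ Z; Ȟ^1(U;F) ≅ Z; Ȟ^2(U;F) ≅ 0


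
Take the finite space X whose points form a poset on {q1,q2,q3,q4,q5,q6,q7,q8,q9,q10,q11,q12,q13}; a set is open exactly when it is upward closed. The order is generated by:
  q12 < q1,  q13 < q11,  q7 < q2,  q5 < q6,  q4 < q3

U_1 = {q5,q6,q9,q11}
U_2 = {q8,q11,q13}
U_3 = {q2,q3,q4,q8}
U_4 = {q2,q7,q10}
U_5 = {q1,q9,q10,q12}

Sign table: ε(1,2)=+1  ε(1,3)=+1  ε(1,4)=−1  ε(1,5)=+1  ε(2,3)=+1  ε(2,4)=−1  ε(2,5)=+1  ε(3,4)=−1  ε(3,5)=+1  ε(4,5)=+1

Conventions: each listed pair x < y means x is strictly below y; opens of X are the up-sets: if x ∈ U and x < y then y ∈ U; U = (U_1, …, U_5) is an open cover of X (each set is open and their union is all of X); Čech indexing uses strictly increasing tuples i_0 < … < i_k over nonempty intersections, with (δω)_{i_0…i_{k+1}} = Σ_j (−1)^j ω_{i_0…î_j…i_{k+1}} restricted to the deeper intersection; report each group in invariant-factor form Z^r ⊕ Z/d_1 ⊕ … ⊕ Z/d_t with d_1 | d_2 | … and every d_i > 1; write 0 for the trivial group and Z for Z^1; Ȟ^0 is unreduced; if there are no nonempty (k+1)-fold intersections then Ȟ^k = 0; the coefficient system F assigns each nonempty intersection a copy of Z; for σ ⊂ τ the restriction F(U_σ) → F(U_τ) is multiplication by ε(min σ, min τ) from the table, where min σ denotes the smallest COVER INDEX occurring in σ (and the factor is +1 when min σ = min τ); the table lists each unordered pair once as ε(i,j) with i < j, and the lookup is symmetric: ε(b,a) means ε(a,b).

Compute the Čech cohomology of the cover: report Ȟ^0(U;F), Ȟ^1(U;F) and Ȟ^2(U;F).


Ȟ^0 ≅ 0,  Ȟ^1 ≅ Z/2,  Ȟ^2 ≅ 0

nonempty overlaps:
  U12={q11} U15={q9} U23={q8} U34={q2} U45={q10}
C dims 5,5; δ0: rk 5, SNF 1^4·2
degree 0: 5−5−0 = 0 → Ȟ^0 ≅ 0
degree 1: 5−0−5 = 0 plus torsion [2] → Ȟ^1 ≅ Z/2
degree 2: 0−0−0 = 0 → Ȟ^2 ≅ 0


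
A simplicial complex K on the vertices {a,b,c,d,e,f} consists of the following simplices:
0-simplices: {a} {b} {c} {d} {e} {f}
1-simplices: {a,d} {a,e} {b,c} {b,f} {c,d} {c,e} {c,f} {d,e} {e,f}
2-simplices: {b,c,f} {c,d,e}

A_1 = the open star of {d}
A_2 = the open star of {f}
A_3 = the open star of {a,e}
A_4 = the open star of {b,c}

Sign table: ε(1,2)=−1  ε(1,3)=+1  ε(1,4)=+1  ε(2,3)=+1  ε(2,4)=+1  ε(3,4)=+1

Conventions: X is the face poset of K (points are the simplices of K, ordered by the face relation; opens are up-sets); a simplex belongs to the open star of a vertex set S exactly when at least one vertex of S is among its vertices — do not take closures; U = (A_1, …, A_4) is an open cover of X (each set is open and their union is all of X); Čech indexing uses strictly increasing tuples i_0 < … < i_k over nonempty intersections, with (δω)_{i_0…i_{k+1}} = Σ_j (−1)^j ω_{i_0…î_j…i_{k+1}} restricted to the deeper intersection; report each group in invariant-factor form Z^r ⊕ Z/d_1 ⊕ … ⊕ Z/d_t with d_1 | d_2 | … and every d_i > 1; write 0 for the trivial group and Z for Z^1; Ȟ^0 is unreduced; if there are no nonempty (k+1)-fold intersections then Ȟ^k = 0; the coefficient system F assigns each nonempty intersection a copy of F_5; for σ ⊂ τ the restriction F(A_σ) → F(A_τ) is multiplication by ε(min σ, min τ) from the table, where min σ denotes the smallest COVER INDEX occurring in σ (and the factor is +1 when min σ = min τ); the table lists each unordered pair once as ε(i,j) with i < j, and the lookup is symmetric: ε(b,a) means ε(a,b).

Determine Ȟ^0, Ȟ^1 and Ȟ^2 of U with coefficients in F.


nonempty intersections:
  A1={{d},{a,d},{c,d},{d,e},{c,d,e}} A2={{f},{b,f},{c,f},{e,f},{b,c,f}} A3={{a},{e},{a,d},{a,e},{c,e},{d,e},{e,f},{c,d,e}} A4={{b},{c},{b,c},{b,f},{c,d},{c,e},{c,f},{b,c,f},{c,d,e}}
  A13={{a,d},{d,e},{c,d,e}} A14={{c,d},{c,d,e}} A23={{e,f}} A24={{b,f},{c,f},{b,c,f}} A34={{c,e},{c,d,e}}
  A134={{c,d,e}}
C dims 4,5,1; δ0: rk_F5 3; δ1: rk_F5 1
Ȟ^0: (4−3)−0=1 ⇒ Z/5
Ȟ^1: (5−1)−3=1 ⇒ Z/5
Ȟ^2: (1−0)−1=0 ⇒ 0

Ȟ^0(U;F) ≅ Z/5; Ȟ^1(U;F) ≅ Z/5; Ȟ^2(U;F) ≅ 0


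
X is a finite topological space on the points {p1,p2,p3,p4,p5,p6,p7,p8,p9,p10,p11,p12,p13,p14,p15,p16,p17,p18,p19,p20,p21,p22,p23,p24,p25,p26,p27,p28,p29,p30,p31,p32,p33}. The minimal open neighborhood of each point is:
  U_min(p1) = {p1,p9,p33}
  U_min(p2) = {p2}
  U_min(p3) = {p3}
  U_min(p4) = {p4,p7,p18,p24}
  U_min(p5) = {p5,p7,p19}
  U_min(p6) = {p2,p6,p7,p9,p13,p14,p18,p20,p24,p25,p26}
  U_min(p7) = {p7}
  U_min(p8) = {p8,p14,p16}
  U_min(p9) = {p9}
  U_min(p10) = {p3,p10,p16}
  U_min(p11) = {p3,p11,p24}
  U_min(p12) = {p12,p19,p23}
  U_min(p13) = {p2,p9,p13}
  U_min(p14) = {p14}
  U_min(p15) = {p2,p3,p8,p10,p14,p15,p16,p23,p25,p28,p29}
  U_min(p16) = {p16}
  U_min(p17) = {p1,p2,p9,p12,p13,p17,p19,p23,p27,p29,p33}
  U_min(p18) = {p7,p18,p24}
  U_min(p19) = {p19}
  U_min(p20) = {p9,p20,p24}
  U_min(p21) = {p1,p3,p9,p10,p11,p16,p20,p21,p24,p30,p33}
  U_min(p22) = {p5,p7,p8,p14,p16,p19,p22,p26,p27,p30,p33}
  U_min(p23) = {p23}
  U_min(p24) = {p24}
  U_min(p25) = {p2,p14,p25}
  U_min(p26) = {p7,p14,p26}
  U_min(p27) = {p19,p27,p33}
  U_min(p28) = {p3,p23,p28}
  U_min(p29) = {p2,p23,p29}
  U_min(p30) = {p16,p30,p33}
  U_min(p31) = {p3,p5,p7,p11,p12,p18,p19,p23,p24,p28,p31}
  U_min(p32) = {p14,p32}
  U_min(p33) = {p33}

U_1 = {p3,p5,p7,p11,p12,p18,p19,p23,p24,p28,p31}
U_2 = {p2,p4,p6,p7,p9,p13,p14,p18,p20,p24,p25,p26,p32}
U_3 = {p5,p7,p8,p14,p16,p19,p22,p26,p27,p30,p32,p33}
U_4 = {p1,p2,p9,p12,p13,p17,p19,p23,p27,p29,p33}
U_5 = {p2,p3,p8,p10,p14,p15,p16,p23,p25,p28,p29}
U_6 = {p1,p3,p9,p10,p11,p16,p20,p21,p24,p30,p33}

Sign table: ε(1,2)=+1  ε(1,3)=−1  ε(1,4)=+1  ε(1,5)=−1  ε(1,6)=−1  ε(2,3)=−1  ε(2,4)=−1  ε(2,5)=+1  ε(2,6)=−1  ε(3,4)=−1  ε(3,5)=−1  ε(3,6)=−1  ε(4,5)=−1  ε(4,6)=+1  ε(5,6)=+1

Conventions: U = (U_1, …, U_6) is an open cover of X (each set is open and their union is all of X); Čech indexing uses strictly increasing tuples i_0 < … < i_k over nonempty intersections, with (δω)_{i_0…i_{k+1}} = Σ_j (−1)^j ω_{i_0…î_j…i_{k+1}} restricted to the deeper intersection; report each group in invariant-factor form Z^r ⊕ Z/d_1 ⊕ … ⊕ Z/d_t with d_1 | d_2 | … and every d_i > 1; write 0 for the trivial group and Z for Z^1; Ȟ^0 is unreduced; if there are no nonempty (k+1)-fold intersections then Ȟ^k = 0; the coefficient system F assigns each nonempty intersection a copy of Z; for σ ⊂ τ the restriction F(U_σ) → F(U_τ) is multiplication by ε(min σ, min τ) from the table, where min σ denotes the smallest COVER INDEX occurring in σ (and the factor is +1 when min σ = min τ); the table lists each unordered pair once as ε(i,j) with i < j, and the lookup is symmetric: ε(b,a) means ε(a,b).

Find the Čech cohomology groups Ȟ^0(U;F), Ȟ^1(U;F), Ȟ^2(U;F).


Ȟ^0(U;F) ≅ 0,  Ȟ^1(U;F) ≅ Z/2,  Ȟ^2(U;F) ≅ Z

nonempty intersections:
  U12={p7,p18,p24} U13={p5,p7,p19} U14={p12,p19,p23} U15={p3,p23,p28} U16={p3,p11,p24} U23={p7,p14,p26,p32} U24={p2,p9,p13} U25={p2,p14,p25} U26={p9,p20,p24} U34={p19,p27,p33} U35={p8,p14,p16} U36={p16,p30,p33} U45={p2,p23,p29} U46={p1,p9,p33} U56={p3,p10,p16}
  U123={p7} U126={p24} U134={p19} U145={p23} U156={p3} U235={p14} U245={p2} U246={p9} U346={p33} U356={p16}
C dims 6,15,10; δ0: rk 6, SNF 1^5·2; δ1: rk 9, SNF 1^9
Ȟ^0: (6−6)−0=0 ⇒ 0
Ȟ^1: (15−9)−6=0 plus torsion [2] ⇒ Z/2
Ȟ^2: (10−0)−9=1 ⇒ Z


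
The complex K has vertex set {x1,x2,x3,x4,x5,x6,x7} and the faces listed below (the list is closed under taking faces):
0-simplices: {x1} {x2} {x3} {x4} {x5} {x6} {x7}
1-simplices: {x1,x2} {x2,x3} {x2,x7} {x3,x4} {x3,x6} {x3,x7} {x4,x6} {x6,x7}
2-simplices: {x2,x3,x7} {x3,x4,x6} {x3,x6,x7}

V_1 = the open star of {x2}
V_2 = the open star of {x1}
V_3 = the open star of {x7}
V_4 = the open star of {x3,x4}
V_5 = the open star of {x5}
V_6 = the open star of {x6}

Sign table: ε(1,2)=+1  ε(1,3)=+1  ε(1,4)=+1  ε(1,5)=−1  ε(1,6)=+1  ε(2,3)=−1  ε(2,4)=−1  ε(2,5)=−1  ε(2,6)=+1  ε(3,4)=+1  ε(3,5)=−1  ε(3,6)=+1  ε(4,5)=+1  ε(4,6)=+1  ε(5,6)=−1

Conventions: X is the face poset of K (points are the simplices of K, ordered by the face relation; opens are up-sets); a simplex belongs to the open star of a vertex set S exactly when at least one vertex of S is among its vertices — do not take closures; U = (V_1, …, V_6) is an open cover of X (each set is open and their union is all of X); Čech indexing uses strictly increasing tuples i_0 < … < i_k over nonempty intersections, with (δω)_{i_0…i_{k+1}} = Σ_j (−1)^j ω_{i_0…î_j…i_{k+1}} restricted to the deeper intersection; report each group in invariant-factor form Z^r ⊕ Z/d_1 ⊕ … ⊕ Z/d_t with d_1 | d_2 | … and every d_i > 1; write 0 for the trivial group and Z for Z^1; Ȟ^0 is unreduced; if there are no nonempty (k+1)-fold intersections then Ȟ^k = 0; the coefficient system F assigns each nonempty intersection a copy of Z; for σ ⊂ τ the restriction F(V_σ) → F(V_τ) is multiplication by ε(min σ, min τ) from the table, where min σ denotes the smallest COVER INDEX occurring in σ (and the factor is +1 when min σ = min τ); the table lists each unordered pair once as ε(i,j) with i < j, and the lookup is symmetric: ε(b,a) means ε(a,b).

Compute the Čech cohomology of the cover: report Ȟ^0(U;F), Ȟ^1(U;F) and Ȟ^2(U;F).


Ȟ^0(U;F) ≅ Z^2, Ȟ^1(U;F) ≅ 0, Ȟ^2(U;F) ≅ 0

nonempty overlaps:
  V1={{x2},{x1,x2},{x2,x3},{x2,x7},{x2,x3,x7}} V2={{x1},{x1,x2}} V3={{x7},{x2,x7},{x3,x7},{x6,x7},{x2,x3,x7},{x3,x6,x7}} V4={{x3},{x4},{x2,x3},{x3,x4},{x3,x6},{x3,x7},{x4,x6},{x2,x3,x7},{x3,x4,x6},{x3,x6,x7}} V5={{x5}} V6={{x6},{x3,x6},{x4,x6},{x6,x7},{x3,x4,x6},{x3,x6,x7}}
  V12={{x1,x2}} V13={{x2,x7},{x2,x3,x7}} V14={{x2,x3},{x2,x3,x7}} V34={{x3,x7},{x2,x3,x7},{x3,x6,x7}} V36={{x6,x7},{x3,x6,x7}} V46={{x3,x6},{x4,x6},{x3,x4,x6},{x3,x6,x7}}
  V134={{x2,x3,x7}} V346={{x3,x6,x7}}
C dims 6,6,2; δ0: rk 4, SNF 1^4; δ1: rk 2, SNF 1^2
degree 0: 6−4−0 = 2 → Ȟ^0 ≅ Z^2
degree 1: 6−2−4 = 0 → Ȟ^1 ≅ 0
degree 2: 2−0−2 = 0 → Ȟ^2 ≅ 0


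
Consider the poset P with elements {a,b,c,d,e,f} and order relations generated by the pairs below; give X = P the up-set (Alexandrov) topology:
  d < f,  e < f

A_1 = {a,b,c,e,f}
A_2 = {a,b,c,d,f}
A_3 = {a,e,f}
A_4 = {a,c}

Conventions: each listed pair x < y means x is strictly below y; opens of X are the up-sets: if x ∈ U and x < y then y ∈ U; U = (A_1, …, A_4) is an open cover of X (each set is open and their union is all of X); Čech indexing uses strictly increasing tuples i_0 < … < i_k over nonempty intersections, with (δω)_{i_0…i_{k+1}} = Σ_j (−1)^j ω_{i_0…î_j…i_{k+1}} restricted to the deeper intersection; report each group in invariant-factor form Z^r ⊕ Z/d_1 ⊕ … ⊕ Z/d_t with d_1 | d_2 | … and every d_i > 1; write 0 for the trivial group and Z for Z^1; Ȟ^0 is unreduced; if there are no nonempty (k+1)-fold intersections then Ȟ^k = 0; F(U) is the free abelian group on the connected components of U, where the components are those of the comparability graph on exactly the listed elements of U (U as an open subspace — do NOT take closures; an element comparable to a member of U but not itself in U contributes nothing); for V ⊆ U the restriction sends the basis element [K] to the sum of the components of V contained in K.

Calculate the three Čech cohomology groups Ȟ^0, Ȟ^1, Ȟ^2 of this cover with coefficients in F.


nerve simplices:
  A12={a,b,c,f} A13={a,e,f} A14={a,c} A23={a,f} A24={a,c} A34={a}
  A123={a,f} A124={a,c} A134={a} A234={a}
  A1234={a}
components per intersection:
  A1: {a} {b} {c} {e,f}
  A2: {a} {b} {c} {d,f}
  A3: {a} {e,f}
  A4: {a} {c}
  A12: {a} {b} {c} {f}
  A13: {a} {e,f}
  A14: {a} {c}
  A23: {a} {f}
  A24: {a} {c}
  A34: {a}
  A123: {a} {f}
  A124: {a} {c}
  A134: {a}
  A234: {a}
  A1234: {a}
C dims 12,13,6,1; δ0: rk 8, SNF 1^8; δ1: rk 5, SNF 1^5; δ2: rk 1, SNF 1^1
degree 0: 12−8−0 = 4 → Ȟ^0 ≅ Z^4
degree 1: 13−5−8 = 0 → Ȟ^1 ≅ 0
degree 2: 6−1−5 = 0 → Ȟ^2 ≅ 0

Ȟ^0 = Z^4,  Ȟ^1 = 0,  Ȟ^2 = 0


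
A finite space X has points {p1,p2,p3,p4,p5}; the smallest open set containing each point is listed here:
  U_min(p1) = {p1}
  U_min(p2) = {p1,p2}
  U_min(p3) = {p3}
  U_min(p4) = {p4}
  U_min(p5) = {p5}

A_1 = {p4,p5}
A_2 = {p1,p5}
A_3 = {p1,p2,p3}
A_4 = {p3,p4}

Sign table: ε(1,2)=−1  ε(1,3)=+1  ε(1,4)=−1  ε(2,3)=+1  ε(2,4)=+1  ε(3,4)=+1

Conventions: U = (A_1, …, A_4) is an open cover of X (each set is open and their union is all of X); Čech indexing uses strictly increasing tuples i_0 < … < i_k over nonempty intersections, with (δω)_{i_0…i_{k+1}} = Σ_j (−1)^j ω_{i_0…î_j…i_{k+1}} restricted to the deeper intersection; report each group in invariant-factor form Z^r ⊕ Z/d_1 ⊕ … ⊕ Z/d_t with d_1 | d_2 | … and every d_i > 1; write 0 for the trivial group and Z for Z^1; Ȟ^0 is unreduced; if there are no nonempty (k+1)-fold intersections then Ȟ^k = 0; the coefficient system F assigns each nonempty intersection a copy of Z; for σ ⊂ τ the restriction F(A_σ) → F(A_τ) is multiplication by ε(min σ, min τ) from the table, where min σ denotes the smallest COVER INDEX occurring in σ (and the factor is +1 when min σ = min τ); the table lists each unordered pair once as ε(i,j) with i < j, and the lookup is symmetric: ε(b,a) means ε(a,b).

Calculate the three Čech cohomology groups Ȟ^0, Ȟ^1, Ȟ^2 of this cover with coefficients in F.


nonempty intersections:
  A12={p5} A14={p4} A23={p1} A34={p3}
C dims 4,4; δ0: rk 3, SNF 1^3
Ȟ^0: (4−3)−0=1 ⇒ Z
Ȟ^1: (4−0)−3=1 ⇒ Z
Ȟ^2: (0−0)−0=0 ⇒ 0

Ȟ^0(U;F) ≅ Z, Ȟ^1(U;F) ≅ Z, Ȟ^2(U;F) ≅ 0


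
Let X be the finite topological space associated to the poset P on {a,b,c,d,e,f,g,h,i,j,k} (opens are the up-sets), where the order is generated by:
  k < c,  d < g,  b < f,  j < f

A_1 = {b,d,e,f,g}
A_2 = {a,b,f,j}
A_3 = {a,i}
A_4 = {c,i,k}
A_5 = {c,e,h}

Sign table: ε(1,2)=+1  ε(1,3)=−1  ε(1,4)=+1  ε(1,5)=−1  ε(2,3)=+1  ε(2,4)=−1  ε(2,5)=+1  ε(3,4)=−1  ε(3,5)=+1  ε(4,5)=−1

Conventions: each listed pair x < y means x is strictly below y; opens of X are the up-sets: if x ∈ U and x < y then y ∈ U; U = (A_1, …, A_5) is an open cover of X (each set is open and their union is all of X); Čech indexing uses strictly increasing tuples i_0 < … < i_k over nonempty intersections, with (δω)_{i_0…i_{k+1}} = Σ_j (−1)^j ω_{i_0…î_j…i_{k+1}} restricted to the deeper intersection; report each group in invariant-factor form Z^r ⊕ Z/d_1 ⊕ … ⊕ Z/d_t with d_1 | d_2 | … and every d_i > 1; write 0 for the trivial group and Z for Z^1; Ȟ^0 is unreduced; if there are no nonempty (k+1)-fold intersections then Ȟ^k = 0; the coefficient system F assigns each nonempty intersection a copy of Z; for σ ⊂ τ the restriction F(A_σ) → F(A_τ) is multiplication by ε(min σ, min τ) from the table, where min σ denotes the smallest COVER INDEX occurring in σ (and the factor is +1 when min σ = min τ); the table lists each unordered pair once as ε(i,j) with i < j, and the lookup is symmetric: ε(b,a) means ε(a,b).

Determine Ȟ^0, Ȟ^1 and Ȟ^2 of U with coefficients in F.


Ȟ^0(U;F) ≅ 0,  Ȟ^1(U;F) ≅ Z/2,  Ȟ^2(U;F) ≅ 0

nerve of the cover:
  A12={b,f} A15={e} A23={a} A34={i} A45={c}
C dims 5,5; δ0: rk 5, SNF 1^4·2
Ȟ^0 = (5 − 5) − 0 = 0, so Ȟ^0 ≅ 0
Ȟ^1 = (5 − 0) − 5 = 0 plus torsion [2], so Ȟ^1 ≅ Z/2
Ȟ^2 = (0 − 0) − 0 = 0, so Ȟ^2 ≅ 0


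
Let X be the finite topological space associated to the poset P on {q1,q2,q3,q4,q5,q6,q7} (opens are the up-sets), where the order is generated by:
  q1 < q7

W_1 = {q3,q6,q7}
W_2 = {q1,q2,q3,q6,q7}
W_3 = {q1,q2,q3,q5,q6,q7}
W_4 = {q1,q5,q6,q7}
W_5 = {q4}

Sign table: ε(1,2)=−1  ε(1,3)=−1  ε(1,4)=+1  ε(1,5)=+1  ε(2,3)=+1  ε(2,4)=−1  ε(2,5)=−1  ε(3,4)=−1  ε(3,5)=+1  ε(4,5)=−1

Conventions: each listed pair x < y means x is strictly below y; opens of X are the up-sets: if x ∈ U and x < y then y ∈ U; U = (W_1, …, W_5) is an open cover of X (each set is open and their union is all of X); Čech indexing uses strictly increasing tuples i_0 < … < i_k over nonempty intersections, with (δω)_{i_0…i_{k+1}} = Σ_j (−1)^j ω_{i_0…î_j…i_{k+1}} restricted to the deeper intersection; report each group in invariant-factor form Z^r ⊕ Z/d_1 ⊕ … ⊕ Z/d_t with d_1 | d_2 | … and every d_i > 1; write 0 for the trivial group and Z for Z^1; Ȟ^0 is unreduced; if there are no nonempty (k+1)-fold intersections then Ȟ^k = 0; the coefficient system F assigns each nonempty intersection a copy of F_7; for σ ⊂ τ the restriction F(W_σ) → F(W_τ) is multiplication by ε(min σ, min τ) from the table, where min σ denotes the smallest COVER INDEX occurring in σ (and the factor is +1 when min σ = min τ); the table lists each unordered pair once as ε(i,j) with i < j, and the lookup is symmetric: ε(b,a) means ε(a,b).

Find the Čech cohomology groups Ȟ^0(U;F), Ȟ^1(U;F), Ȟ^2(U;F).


Ȟ^0 ≅ Z/7 ⊕ Z/7, Ȟ^1 ≅ 0, Ȟ^2 ≅ 0

cover nerve:
  W12={q3,q6,q7} W13={q3,q6,q7} W14={q6,q7} W23={q1,q2,q3,q6,q7} W24={q1,q6,q7} W34={q1,q5,q6,q7}
  W123={q3,q6,q7} W124={q6,q7} W134={q6,q7} W234={q1,q6,q7}
  W1234={q6,q7}
C dims 5,6,4,1; δ0: rk_F7 3; δ1: rk_F7 3; δ2: rk_F7 1
Ȟ^0: (5−3)−0=2 ⇒ Z/7 ⊕ Z/7
Ȟ^1: (6−3)−3=0 ⇒ 0
Ȟ^2: (4−1)−3=0 ⇒ 0


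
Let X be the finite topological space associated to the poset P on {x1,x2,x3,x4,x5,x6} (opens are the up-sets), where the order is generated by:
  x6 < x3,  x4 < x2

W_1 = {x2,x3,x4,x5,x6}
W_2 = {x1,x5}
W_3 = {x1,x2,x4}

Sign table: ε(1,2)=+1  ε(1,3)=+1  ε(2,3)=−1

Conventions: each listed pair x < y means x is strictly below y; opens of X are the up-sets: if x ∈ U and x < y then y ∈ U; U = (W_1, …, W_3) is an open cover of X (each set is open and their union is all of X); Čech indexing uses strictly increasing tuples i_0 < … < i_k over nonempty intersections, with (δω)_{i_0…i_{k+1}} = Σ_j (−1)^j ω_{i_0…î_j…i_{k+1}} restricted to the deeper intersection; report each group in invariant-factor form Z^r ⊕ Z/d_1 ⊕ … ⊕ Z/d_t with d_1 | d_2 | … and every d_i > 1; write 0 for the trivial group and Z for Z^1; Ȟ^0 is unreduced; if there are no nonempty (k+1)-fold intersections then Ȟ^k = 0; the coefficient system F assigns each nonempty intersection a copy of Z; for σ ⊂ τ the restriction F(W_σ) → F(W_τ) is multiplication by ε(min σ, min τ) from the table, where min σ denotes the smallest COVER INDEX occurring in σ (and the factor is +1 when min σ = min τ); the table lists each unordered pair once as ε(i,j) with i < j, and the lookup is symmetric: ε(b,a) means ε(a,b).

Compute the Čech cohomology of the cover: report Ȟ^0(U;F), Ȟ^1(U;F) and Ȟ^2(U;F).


Ȟ^0 = 0,  Ȟ^1 = Z/2,  Ȟ^2 = 0

cover nerve:
  W12={x5} W13={x2,x4} W23={x1}
C dims 3,3; δ0: rk 3, SNF 1^2·2
Ȟ^0: (3−3)−0=0 ⇒ 0
Ȟ^1: (3−0)−3=0 plus torsion [2] ⇒ Z/2
Ȟ^2: (0−0)−0=0 ⇒ 0
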